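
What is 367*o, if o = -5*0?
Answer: 0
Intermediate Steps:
o = 0
367*o = 367*0 = 0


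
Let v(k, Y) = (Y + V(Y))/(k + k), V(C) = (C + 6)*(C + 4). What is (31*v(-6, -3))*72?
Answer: 0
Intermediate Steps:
V(C) = (4 + C)*(6 + C) (V(C) = (6 + C)*(4 + C) = (4 + C)*(6 + C))
v(k, Y) = (24 + Y² + 11*Y)/(2*k) (v(k, Y) = (Y + (24 + Y² + 10*Y))/(k + k) = (24 + Y² + 11*Y)/((2*k)) = (24 + Y² + 11*Y)*(1/(2*k)) = (24 + Y² + 11*Y)/(2*k))
(31*v(-6, -3))*72 = (31*((½)*(24 + (-3)² + 11*(-3))/(-6)))*72 = (31*((½)*(-⅙)*(24 + 9 - 33)))*72 = (31*((½)*(-⅙)*0))*72 = (31*0)*72 = 0*72 = 0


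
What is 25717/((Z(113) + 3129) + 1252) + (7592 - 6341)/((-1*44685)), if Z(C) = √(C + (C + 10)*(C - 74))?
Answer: 556720401916/95269666215 - 25717*√4910/19188251 ≈ 5.7497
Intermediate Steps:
Z(C) = √(C + (-74 + C)*(10 + C)) (Z(C) = √(C + (10 + C)*(-74 + C)) = √(C + (-74 + C)*(10 + C)))
25717/((Z(113) + 3129) + 1252) + (7592 - 6341)/((-1*44685)) = 25717/((√(-740 + 113² - 63*113) + 3129) + 1252) + (7592 - 6341)/((-1*44685)) = 25717/((√(-740 + 12769 - 7119) + 3129) + 1252) + 1251/(-44685) = 25717/((√4910 + 3129) + 1252) + 1251*(-1/44685) = 25717/((3129 + √4910) + 1252) - 139/4965 = 25717/(4381 + √4910) - 139/4965 = -139/4965 + 25717/(4381 + √4910)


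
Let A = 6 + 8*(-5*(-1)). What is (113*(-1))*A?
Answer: -5198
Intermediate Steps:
A = 46 (A = 6 + 8*5 = 6 + 40 = 46)
(113*(-1))*A = (113*(-1))*46 = -113*46 = -5198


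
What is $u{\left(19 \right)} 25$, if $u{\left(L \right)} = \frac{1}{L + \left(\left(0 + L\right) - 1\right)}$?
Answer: $\frac{25}{37} \approx 0.67568$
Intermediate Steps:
$u{\left(L \right)} = \frac{1}{-1 + 2 L}$ ($u{\left(L \right)} = \frac{1}{L + \left(L - 1\right)} = \frac{1}{L + \left(-1 + L\right)} = \frac{1}{-1 + 2 L}$)
$u{\left(19 \right)} 25 = \frac{1}{-1 + 2 \cdot 19} \cdot 25 = \frac{1}{-1 + 38} \cdot 25 = \frac{1}{37} \cdot 25 = \frac{25}{37}$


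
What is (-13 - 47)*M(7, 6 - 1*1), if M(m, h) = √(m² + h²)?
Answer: -60*√74 ≈ -516.14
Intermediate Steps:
M(m, h) = √(h² + m²)
(-13 - 47)*M(7, 6 - 1*1) = (-13 - 47)*√((6 - 1*1)² + 7²) = -60*√((6 - 1)² + 49) = -60*√(5² + 49) = -60*√(25 + 49) = -60*√74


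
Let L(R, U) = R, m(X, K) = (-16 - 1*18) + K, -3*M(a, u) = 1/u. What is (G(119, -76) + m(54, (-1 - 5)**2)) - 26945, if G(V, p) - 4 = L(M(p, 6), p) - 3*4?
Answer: -485119/18 ≈ -26951.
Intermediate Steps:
M(a, u) = -1/(3*u)
m(X, K) = -34 + K (m(X, K) = (-16 - 18) + K = -34 + K)
G(V, p) = -145/18 (G(V, p) = 4 + (-1/3/6 - 3*4) = 4 + (-1/3*1/6 - 12) = 4 + (-1/18 - 12) = 4 - 217/18 = -145/18)
(G(119, -76) + m(54, (-1 - 5)**2)) - 26945 = (-145/18 + (-34 + (-1 - 5)**2)) - 26945 = (-145/18 + (-34 + (-6)**2)) - 26945 = (-145/18 + (-34 + 36)) - 26945 = (-145/18 + 2) - 26945 = -109/18 - 26945 = -485119/18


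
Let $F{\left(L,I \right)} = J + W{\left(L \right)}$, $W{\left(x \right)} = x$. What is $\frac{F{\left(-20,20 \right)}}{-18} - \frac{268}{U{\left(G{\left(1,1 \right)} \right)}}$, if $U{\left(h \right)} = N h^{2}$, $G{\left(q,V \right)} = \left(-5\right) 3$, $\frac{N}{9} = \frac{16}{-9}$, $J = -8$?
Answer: $\frac{163}{100} \approx 1.63$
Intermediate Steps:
$N = -16$ ($N = 9 \frac{16}{-9} = 9 \cdot 16 \left(- \frac{1}{9}\right) = 9 \left(- \frac{16}{9}\right) = -16$)
$G{\left(q,V \right)} = -15$
$F{\left(L,I \right)} = -8 + L$
$U{\left(h \right)} = - 16 h^{2}$
$\frac{F{\left(-20,20 \right)}}{-18} - \frac{268}{U{\left(G{\left(1,1 \right)} \right)}} = \frac{-8 - 20}{-18} - \frac{268}{\left(-16\right) \left(-15\right)^{2}} = \left(-28\right) \left(- \frac{1}{18}\right) - \frac{268}{\left(-16\right) 225} = \frac{14}{9} - \frac{268}{-3600} = \frac{14}{9} - - \frac{67}{900} = \frac{14}{9} + \frac{67}{900} = \frac{163}{100}$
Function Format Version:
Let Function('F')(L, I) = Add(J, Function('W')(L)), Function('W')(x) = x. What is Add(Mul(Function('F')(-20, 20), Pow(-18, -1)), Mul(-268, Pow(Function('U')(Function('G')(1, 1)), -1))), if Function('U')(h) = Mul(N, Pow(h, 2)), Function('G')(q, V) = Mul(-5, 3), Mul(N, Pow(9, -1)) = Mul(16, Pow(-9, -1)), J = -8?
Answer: Rational(163, 100) ≈ 1.6300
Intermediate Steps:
N = -16 (N = Mul(9, Mul(16, Pow(-9, -1))) = Mul(9, Mul(16, Rational(-1, 9))) = Mul(9, Rational(-16, 9)) = -16)
Function('G')(q, V) = -15
Function('F')(L, I) = Add(-8, L)
Function('U')(h) = Mul(-16, Pow(h, 2))
Add(Mul(Function('F')(-20, 20), Pow(-18, -1)), Mul(-268, Pow(Function('U')(Function('G')(1, 1)), -1))) = Add(Mul(Add(-8, -20), Pow(-18, -1)), Mul(-268, Pow(Mul(-16, Pow(-15, 2)), -1))) = Add(Mul(-28, Rational(-1, 18)), Mul(-268, Pow(Mul(-16, 225), -1))) = Add(Rational(14, 9), Mul(-268, Pow(-3600, -1))) = Add(Rational(14, 9), Mul(-268, Rational(-1, 3600))) = Add(Rational(14, 9), Rational(67, 900)) = Rational(163, 100)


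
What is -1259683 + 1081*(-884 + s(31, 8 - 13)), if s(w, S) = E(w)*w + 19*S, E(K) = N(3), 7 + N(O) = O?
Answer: -2452026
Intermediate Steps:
N(O) = -7 + O
E(K) = -4 (E(K) = -7 + 3 = -4)
s(w, S) = -4*w + 19*S
-1259683 + 1081*(-884 + s(31, 8 - 13)) = -1259683 + 1081*(-884 + (-4*31 + 19*(8 - 13))) = -1259683 + 1081*(-884 + (-124 + 19*(-5))) = -1259683 + 1081*(-884 + (-124 - 95)) = -1259683 + 1081*(-884 - 219) = -1259683 + 1081*(-1103) = -1259683 - 1192343 = -2452026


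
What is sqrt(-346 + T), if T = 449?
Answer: sqrt(103) ≈ 10.149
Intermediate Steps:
sqrt(-346 + T) = sqrt(-346 + 449) = sqrt(103)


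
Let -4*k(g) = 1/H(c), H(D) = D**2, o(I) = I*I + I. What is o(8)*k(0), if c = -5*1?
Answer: -18/25 ≈ -0.72000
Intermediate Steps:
o(I) = I + I**2 (o(I) = I**2 + I = I + I**2)
c = -5
k(g) = -1/100 (k(g) = -1/(4*((-5)**2)) = -1/4/25 = -1/4*1/25 = -1/100)
o(8)*k(0) = (8*(1 + 8))*(-1/100) = (8*9)*(-1/100) = 72*(-1/100) = -18/25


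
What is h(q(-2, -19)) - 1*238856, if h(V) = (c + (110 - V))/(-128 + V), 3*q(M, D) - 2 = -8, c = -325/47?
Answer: -1459415099/6110 ≈ -2.3886e+5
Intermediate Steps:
c = -325/47 (c = -325*1/47 = -325/47 ≈ -6.9149)
q(M, D) = -2 (q(M, D) = ⅔ + (⅓)*(-8) = ⅔ - 8/3 = -2)
h(V) = (4845/47 - V)/(-128 + V) (h(V) = (-325/47 + (110 - V))/(-128 + V) = (4845/47 - V)/(-128 + V))
h(q(-2, -19)) - 1*238856 = (4845/47 - 1*(-2))/(-128 - 2) - 1*238856 = (4845/47 + 2)/(-130) - 238856 = -1/130*4939/47 - 238856 = -4939/6110 - 238856 = -1459415099/6110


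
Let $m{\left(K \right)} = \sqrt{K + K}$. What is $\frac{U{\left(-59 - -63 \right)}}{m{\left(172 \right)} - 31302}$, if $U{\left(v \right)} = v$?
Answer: $- \frac{31302}{244953715} - \frac{2 \sqrt{86}}{244953715} \approx -0.00012786$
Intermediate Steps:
$m{\left(K \right)} = \sqrt{2} \sqrt{K}$ ($m{\left(K \right)} = \sqrt{2 K} = \sqrt{2} \sqrt{K}$)
$\frac{U{\left(-59 - -63 \right)}}{m{\left(172 \right)} - 31302} = \frac{-59 - -63}{\sqrt{2} \sqrt{172} - 31302} = \frac{-59 + 63}{\sqrt{2} \cdot 2 \sqrt{43} - 31302} = \frac{4}{2 \sqrt{86} - 31302} = \frac{4}{-31302 + 2 \sqrt{86}}$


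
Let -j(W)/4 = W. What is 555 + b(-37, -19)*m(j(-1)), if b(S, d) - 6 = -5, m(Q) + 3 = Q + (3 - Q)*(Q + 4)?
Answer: 548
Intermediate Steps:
j(W) = -4*W
m(Q) = -3 + Q + (3 - Q)*(4 + Q) (m(Q) = -3 + (Q + (3 - Q)*(Q + 4)) = -3 + (Q + (3 - Q)*(4 + Q)) = -3 + Q + (3 - Q)*(4 + Q))
b(S, d) = 1 (b(S, d) = 6 - 5 = 1)
555 + b(-37, -19)*m(j(-1)) = 555 + 1*(9 - (-4*(-1))²) = 555 + 1*(9 - 1*4²) = 555 + 1*(9 - 1*16) = 555 + 1*(9 - 16) = 555 + 1*(-7) = 555 - 7 = 548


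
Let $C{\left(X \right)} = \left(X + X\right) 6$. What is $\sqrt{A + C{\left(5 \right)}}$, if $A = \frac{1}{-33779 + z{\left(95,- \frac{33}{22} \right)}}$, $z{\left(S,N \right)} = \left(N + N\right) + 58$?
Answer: $\frac{\sqrt{17059614209}}{16862} \approx 7.746$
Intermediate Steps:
$C{\left(X \right)} = 12 X$ ($C{\left(X \right)} = 2 X 6 = 12 X$)
$z{\left(S,N \right)} = 58 + 2 N$ ($z{\left(S,N \right)} = 2 N + 58 = 58 + 2 N$)
$A = - \frac{1}{33724}$ ($A = \frac{1}{-33779 + \left(58 + 2 \left(- \frac{33}{22}\right)\right)} = \frac{1}{-33779 + \left(58 + 2 \left(\left(-33\right) \frac{1}{22}\right)\right)} = \frac{1}{-33779 + \left(58 + 2 \left(- \frac{3}{2}\right)\right)} = \frac{1}{-33779 + \left(58 - 3\right)} = \frac{1}{-33779 + 55} = \frac{1}{-33724} = - \frac{1}{33724} \approx -2.9652 \cdot 10^{-5}$)
$\sqrt{A + C{\left(5 \right)}} = \sqrt{- \frac{1}{33724} + 12 \cdot 5} = \sqrt{- \frac{1}{33724} + 60} = \sqrt{\frac{2023439}{33724}} = \frac{\sqrt{17059614209}}{16862}$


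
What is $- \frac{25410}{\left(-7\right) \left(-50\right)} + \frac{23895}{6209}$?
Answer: $- \frac{2134392}{31045} \approx -68.752$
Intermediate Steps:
$- \frac{25410}{\left(-7\right) \left(-50\right)} + \frac{23895}{6209} = - \frac{25410}{350} + 23895 \cdot \frac{1}{6209} = \left(-25410\right) \frac{1}{350} + \frac{23895}{6209} = - \frac{363}{5} + \frac{23895}{6209} = - \frac{2134392}{31045}$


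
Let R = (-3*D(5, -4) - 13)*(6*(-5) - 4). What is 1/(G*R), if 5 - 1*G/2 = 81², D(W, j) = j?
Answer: -1/445808 ≈ -2.2431e-6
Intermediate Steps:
G = -13112 (G = 10 - 2*81² = 10 - 2*6561 = 10 - 13122 = -13112)
R = 34 (R = (-3*(-4) - 13)*(6*(-5) - 4) = (12 - 13)*(-30 - 4) = -1*(-34) = 34)
1/(G*R) = 1/(-13112*34) = -1/13112*1/34 = -1/445808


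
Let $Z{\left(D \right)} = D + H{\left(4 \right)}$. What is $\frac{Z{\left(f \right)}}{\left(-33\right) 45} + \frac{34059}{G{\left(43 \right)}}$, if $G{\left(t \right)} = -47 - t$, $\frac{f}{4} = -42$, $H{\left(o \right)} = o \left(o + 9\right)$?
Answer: $- \frac{224743}{594} \approx -378.35$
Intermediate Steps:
$H{\left(o \right)} = o \left(9 + o\right)$
$f = -168$ ($f = 4 \left(-42\right) = -168$)
$Z{\left(D \right)} = 52 + D$ ($Z{\left(D \right)} = D + 4 \left(9 + 4\right) = D + 4 \cdot 13 = D + 52 = 52 + D$)
$\frac{Z{\left(f \right)}}{\left(-33\right) 45} + \frac{34059}{G{\left(43 \right)}} = \frac{52 - 168}{\left(-33\right) 45} + \frac{34059}{-47 - 43} = - \frac{116}{-1485} + \frac{34059}{-47 - 43} = \left(-116\right) \left(- \frac{1}{1485}\right) + \frac{34059}{-90} = \frac{116}{1485} + 34059 \left(- \frac{1}{90}\right) = \frac{116}{1485} - \frac{11353}{30} = - \frac{224743}{594}$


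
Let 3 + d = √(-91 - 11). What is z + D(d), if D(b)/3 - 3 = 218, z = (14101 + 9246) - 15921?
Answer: 8089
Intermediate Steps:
z = 7426 (z = 23347 - 15921 = 7426)
d = -3 + I*√102 (d = -3 + √(-91 - 11) = -3 + √(-102) = -3 + I*√102 ≈ -3.0 + 10.1*I)
D(b) = 663 (D(b) = 9 + 3*218 = 9 + 654 = 663)
z + D(d) = 7426 + 663 = 8089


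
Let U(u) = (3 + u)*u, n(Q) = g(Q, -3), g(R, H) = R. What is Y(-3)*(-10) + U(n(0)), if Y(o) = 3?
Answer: -30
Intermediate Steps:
n(Q) = Q
U(u) = u*(3 + u)
Y(-3)*(-10) + U(n(0)) = 3*(-10) + 0*(3 + 0) = -30 + 0*3 = -30 + 0 = -30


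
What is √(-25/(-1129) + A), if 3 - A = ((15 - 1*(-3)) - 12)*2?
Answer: 2*I*√2860886/1129 ≈ 2.9963*I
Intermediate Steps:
A = -9 (A = 3 - ((15 - 1*(-3)) - 12)*2 = 3 - ((15 + 3) - 12)*2 = 3 - (18 - 12)*2 = 3 - 6*2 = 3 - 1*12 = 3 - 12 = -9)
√(-25/(-1129) + A) = √(-25/(-1129) - 9) = √(-25*(-1/1129) - 9) = √(25/1129 - 9) = √(-10136/1129) = 2*I*√2860886/1129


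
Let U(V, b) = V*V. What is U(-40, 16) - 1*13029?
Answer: -11429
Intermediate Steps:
U(V, b) = V²
U(-40, 16) - 1*13029 = (-40)² - 1*13029 = 1600 - 13029 = -11429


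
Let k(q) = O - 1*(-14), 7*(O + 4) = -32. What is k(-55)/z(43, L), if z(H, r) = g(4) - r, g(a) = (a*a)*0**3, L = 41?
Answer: -38/287 ≈ -0.13240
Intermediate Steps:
O = -60/7 (O = -4 + (1/7)*(-32) = -4 - 32/7 = -60/7 ≈ -8.5714)
g(a) = 0 (g(a) = a**2*0 = 0)
z(H, r) = -r (z(H, r) = 0 - r = -r)
k(q) = 38/7 (k(q) = -60/7 - 1*(-14) = -60/7 + 14 = 38/7)
k(-55)/z(43, L) = 38/(7*((-1*41))) = (38/7)/(-41) = (38/7)*(-1/41) = -38/287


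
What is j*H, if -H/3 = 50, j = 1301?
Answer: -195150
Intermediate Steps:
H = -150 (H = -3*50 = -150)
j*H = 1301*(-150) = -195150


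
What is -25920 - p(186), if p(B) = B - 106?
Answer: -26000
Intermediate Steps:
p(B) = -106 + B
-25920 - p(186) = -25920 - (-106 + 186) = -25920 - 1*80 = -25920 - 80 = -26000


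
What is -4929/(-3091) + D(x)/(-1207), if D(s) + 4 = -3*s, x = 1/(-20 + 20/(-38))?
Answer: 774957981/485008810 ≈ 1.5978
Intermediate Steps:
x = -19/390 (x = 1/(-20 + 20*(-1/38)) = 1/(-20 - 10/19) = 1/(-390/19) = -19/390 ≈ -0.048718)
D(s) = -4 - 3*s
-4929/(-3091) + D(x)/(-1207) = -4929/(-3091) + (-4 - 3*(-19/390))/(-1207) = -4929*(-1/3091) + (-4 + 19/130)*(-1/1207) = 4929/3091 - 501/130*(-1/1207) = 4929/3091 + 501/156910 = 774957981/485008810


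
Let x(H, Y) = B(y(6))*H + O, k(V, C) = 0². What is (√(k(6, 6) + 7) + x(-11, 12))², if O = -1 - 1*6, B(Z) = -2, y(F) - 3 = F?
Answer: (15 + √7)² ≈ 311.37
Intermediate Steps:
k(V, C) = 0
y(F) = 3 + F
O = -7 (O = -1 - 6 = -7)
x(H, Y) = -7 - 2*H (x(H, Y) = -2*H - 7 = -7 - 2*H)
(√(k(6, 6) + 7) + x(-11, 12))² = (√(0 + 7) + (-7 - 2*(-11)))² = (√7 + (-7 + 22))² = (√7 + 15)² = (15 + √7)²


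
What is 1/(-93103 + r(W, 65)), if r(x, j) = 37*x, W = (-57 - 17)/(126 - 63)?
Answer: -63/5868227 ≈ -1.0736e-5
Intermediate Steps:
W = -74/63 ≈ -1.1746
1/(-93103 + r(W, 65)) = 1/(-93103 + 37*(-74/63)) = 1/(-93103 - 2738/63) = 1/(-5868227/63) = -63/5868227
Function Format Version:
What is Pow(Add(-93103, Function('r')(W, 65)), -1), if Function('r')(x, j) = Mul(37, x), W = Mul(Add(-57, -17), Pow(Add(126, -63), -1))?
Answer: Rational(-63, 5868227) ≈ -1.0736e-5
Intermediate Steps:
W = Rational(-74, 63) (W = Mul(-74, Pow(63, -1)) = Mul(-74, Rational(1, 63)) = Rational(-74, 63) ≈ -1.1746)
Pow(Add(-93103, Function('r')(W, 65)), -1) = Pow(Add(-93103, Mul(37, Rational(-74, 63))), -1) = Pow(Add(-93103, Rational(-2738, 63)), -1) = Pow(Rational(-5868227, 63), -1) = Rational(-63, 5868227)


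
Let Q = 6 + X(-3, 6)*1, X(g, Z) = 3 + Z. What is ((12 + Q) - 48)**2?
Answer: 441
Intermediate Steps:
Q = 15 (Q = 6 + (3 + 6)*1 = 6 + 9*1 = 6 + 9 = 15)
((12 + Q) - 48)**2 = ((12 + 15) - 48)**2 = (27 - 48)**2 = (-21)**2 = 441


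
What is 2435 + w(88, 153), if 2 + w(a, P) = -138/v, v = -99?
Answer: 80335/33 ≈ 2434.4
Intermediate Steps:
w(a, P) = -20/33 (w(a, P) = -2 - 138/(-99) = -2 - 138*(-1/99) = -2 + 46/33 = -20/33)
2435 + w(88, 153) = 2435 - 20/33 = 80335/33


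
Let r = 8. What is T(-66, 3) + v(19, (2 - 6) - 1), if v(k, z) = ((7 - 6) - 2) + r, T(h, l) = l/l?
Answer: 8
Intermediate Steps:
T(h, l) = 1
v(k, z) = 7 (v(k, z) = ((7 - 6) - 2) + 8 = (1 - 2) + 8 = -1 + 8 = 7)
T(-66, 3) + v(19, (2 - 6) - 1) = 1 + 7 = 8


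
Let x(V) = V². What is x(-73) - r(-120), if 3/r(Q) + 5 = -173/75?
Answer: 2920517/548 ≈ 5329.4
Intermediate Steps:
r(Q) = -225/548 (r(Q) = 3/(-5 - 173/75) = 3/(-548/75) = 3*(-75/548) = -225/548)
x(-73) - r(-120) = (-73)² - 1*(-225/548) = 5329 + 225/548 = 2920517/548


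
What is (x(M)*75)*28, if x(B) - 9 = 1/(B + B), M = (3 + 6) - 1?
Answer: 76125/4 ≈ 19031.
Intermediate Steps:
M = 8 (M = 9 - 1 = 8)
x(B) = 9 + 1/(2*B) (x(B) = 9 + 1/(B + B) = 9 + 1/(2*B))
(x(M)*75)*28 = ((9 + (1/2)/8)*75)*28 = ((9 + (1/2)*(1/8))*75)*28 = ((9 + 1/16)*75)*28 = ((145/16)*75)*28 = (10875/16)*28 = 76125/4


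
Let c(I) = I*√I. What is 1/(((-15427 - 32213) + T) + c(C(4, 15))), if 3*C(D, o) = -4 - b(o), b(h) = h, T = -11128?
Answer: -1586736/93249308107 + 57*I*√57/93249308107 ≈ -1.7016e-5 + 4.6149e-9*I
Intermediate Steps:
C(D, o) = -4/3 - o/3 (C(D, o) = (-4 - o)/3 = -4/3 - o/3)
c(I) = I^(3/2)
1/(((-15427 - 32213) + T) + c(C(4, 15))) = 1/(((-15427 - 32213) - 11128) + (-4/3 - ⅓*15)^(3/2)) = 1/((-47640 - 11128) + (-4/3 - 5)^(3/2)) = 1/(-58768 + (-19/3)^(3/2)) = 1/(-58768 - 19*I*√57/9)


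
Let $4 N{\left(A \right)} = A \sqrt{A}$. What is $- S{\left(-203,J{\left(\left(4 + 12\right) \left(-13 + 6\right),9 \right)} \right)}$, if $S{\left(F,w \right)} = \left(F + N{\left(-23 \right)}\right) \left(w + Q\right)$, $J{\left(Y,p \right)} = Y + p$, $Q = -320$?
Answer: $-85869 - \frac{9729 i \sqrt{23}}{4} \approx -85869.0 - 11665.0 i$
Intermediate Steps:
$N{\left(A \right)} = \frac{A^{\frac{3}{2}}}{4}$ ($N{\left(A \right)} = \frac{A \sqrt{A}}{4} = \frac{A^{\frac{3}{2}}}{4}$)
$S{\left(F,w \right)} = \left(-320 + w\right) \left(F - \frac{23 i \sqrt{23}}{4}\right)$ ($S{\left(F,w \right)} = \left(F + \frac{\left(-23\right)^{\frac{3}{2}}}{4}\right) \left(w - 320\right) = \left(F + \frac{\left(-23\right) i \sqrt{23}}{4}\right) \left(-320 + w\right) = \left(F - \frac{23 i \sqrt{23}}{4}\right) \left(-320 + w\right) = \left(-320 + w\right) \left(F - \frac{23 i \sqrt{23}}{4}\right)$)
$- S{\left(-203,J{\left(\left(4 + 12\right) \left(-13 + 6\right),9 \right)} \right)} = - (\left(-320\right) \left(-203\right) - 203 \left(\left(4 + 12\right) \left(-13 + 6\right) + 9\right) + 1840 i \sqrt{23} - \frac{23 i \left(\left(4 + 12\right) \left(-13 + 6\right) + 9\right) \sqrt{23}}{4}) = - (64960 - 203 \left(16 \left(-7\right) + 9\right) + 1840 i \sqrt{23} - \frac{23 i \left(16 \left(-7\right) + 9\right) \sqrt{23}}{4}) = - (64960 - 203 \left(-112 + 9\right) + 1840 i \sqrt{23} - \frac{23 i \left(-112 + 9\right) \sqrt{23}}{4}) = - (64960 - -20909 + 1840 i \sqrt{23} - \frac{23}{4} i \left(-103\right) \sqrt{23}) = - (64960 + 20909 + 1840 i \sqrt{23} + \frac{2369 i \sqrt{23}}{4}) = - (85869 + \frac{9729 i \sqrt{23}}{4}) = -85869 - \frac{9729 i \sqrt{23}}{4}$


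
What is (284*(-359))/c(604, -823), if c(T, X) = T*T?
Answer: -25489/91204 ≈ -0.27947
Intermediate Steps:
c(T, X) = T²
(284*(-359))/c(604, -823) = (284*(-359))/(604²) = -101956/364816 = -101956*1/364816 = -25489/91204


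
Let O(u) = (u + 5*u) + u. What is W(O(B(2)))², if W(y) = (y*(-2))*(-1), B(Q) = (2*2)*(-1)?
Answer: 3136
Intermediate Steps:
B(Q) = -4 (B(Q) = 4*(-1) = -4)
O(u) = 7*u (O(u) = 6*u + u = 7*u)
W(y) = 2*y (W(y) = -2*y*(-1) = 2*y)
W(O(B(2)))² = (2*(7*(-4)))² = (2*(-28))² = (-56)² = 3136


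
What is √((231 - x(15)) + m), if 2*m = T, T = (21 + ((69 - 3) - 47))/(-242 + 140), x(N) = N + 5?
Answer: √548301/51 ≈ 14.519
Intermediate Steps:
x(N) = 5 + N
T = -20/51 (T = (21 + (66 - 47))/(-102) = (21 + 19)*(-1/102) = 40*(-1/102) = -20/51 ≈ -0.39216)
m = -10/51 (m = (½)*(-20/51) = -10/51 ≈ -0.19608)
√((231 - x(15)) + m) = √((231 - (5 + 15)) - 10/51) = √((231 - 1*20) - 10/51) = √((231 - 20) - 10/51) = √(211 - 10/51) = √(10751/51) = √548301/51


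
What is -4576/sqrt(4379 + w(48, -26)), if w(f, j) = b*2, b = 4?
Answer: -4576*sqrt(4387)/4387 ≈ -69.088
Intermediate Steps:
w(f, j) = 8 (w(f, j) = 4*2 = 8)
-4576/sqrt(4379 + w(48, -26)) = -4576/sqrt(4379 + 8) = -4576*sqrt(4387)/4387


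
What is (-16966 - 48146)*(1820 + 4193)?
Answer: -391518456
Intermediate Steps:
(-16966 - 48146)*(1820 + 4193) = -65112*6013 = -391518456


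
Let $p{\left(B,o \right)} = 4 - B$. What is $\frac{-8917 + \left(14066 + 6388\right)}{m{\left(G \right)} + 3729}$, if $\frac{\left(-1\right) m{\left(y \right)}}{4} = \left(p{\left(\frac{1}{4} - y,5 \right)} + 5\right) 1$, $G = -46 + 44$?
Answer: $\frac{11537}{3702} \approx 3.1164$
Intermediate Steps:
$G = -2$
$m{\left(y \right)} = -35 - 4 y$ ($m{\left(y \right)} = - 4 \left(\left(4 - \left(\frac{1}{4} - y\right)\right) + 5\right) 1 = - 4 \left(\left(4 + \left(- \frac{1}{4} + y\right)\right) + 5\right) 1 = - 4 \left(\left(\frac{15}{4} + y\right) + 5\right) 1 = - 4 \left(\frac{35}{4} + y\right) 1 = - 4 \left(\frac{35}{4} + y\right) = -35 - 4 y$)
$\frac{-8917 + \left(14066 + 6388\right)}{m{\left(G \right)} + 3729} = \frac{-8917 + \left(14066 + 6388\right)}{\left(-35 - -8\right) + 3729} = \frac{-8917 + 20454}{\left(-35 + 8\right) + 3729} = \frac{11537}{-27 + 3729} = \frac{11537}{3702}$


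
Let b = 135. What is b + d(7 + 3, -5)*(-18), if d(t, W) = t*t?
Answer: -1665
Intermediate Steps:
d(t, W) = t²
b + d(7 + 3, -5)*(-18) = 135 + (7 + 3)²*(-18) = 135 + 10²*(-18) = 135 + 100*(-18) = 135 - 1800 = -1665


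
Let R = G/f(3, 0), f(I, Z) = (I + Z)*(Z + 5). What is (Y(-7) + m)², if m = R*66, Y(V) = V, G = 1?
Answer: 169/25 ≈ 6.7600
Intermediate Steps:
f(I, Z) = (5 + Z)*(I + Z) (f(I, Z) = (I + Z)*(5 + Z) = (5 + Z)*(I + Z))
R = 1/15 (R = 1/(0² + 5*3 + 5*0 + 3*0) = 1/(0 + 15 + 0 + 0) = 1/15 ≈ 0.066667)
m = 22/5 (m = (1/15)*66 = 22/5 ≈ 4.4000)
(Y(-7) + m)² = (-7 + 22/5)² = (-13/5)² = 169/25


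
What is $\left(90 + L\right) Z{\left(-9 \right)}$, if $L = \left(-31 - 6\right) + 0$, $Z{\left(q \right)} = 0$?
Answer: $0$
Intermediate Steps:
$L = -37$ ($L = \left(-31 - 6\right) + 0 = -37 + 0 = -37$)
$\left(90 + L\right) Z{\left(-9 \right)} = \left(90 - 37\right) 0 = 53 \cdot 0 = 0$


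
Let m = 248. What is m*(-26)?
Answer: -6448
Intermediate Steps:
m*(-26) = 248*(-26) = -6448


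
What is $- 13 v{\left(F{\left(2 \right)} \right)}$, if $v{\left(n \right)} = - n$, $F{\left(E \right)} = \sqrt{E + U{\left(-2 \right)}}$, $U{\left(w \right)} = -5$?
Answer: $13 i \sqrt{3} \approx 22.517 i$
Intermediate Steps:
$F{\left(E \right)} = \sqrt{-5 + E}$ ($F{\left(E \right)} = \sqrt{E - 5} = \sqrt{-5 + E}$)
$- 13 v{\left(F{\left(2 \right)} \right)} = - 13 \left(- \sqrt{-5 + 2}\right) = - 13 \left(- \sqrt{-3}\right) = - 13 \left(- i \sqrt{3}\right) = 13 i \sqrt{3}$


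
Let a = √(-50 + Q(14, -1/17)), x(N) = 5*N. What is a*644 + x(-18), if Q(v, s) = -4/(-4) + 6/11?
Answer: -90 + 644*I*√5863/11 ≈ -90.0 + 4482.8*I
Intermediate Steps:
Q(v, s) = 17/11 (Q(v, s) = -4*(-¼) + 6*(1/11) = 1 + 6/11 = 17/11)
a = I*√5863/11 (a = √(-50 + 17/11) = √(-533/11) = I*√5863/11 ≈ 6.9609*I)
a*644 + x(-18) = (I*√5863/11)*644 + 5*(-18) = 644*I*√5863/11 - 90 = -90 + 644*I*√5863/11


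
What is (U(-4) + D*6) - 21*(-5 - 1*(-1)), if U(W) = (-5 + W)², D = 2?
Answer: 177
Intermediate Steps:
(U(-4) + D*6) - 21*(-5 - 1*(-1)) = ((-5 - 4)² + 2*6) - 21*(-5 - 1*(-1)) = ((-9)² + 12) - 21*(-5 + 1) = (81 + 12) - 21*(-4) = 93 + 84 = 177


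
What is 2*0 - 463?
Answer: -463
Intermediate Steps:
2*0 - 463 = 0 - 463 = -463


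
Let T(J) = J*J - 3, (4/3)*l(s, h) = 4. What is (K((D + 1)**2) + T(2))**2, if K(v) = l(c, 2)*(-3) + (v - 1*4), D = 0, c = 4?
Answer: 121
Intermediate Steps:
l(s, h) = 3 (l(s, h) = (3/4)*4 = 3)
T(J) = -3 + J**2 (T(J) = J**2 - 3 = -3 + J**2)
K(v) = -13 + v (K(v) = 3*(-3) + (v - 1*4) = -9 + (v - 4) = -9 + (-4 + v) = -13 + v)
(K((D + 1)**2) + T(2))**2 = ((-13 + (0 + 1)**2) + (-3 + 2**2))**2 = ((-13 + 1**2) + (-3 + 4))**2 = ((-13 + 1) + 1)**2 = (-12 + 1)**2 = (-11)**2 = 121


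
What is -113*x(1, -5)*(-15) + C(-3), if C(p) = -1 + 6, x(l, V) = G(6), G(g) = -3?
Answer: -5080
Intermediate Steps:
x(l, V) = -3
C(p) = 5
-113*x(1, -5)*(-15) + C(-3) = -(-339)*(-15) + 5 = -113*45 + 5 = -5085 + 5 = -5080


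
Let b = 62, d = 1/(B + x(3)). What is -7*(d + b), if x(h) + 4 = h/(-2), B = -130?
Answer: -117600/271 ≈ -433.95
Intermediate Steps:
x(h) = -4 - h/2 (x(h) = -4 + h/(-2) = -4 + h*(-½) = -4 - h/2)
d = -2/271 (d = 1/(-130 + (-4 - ½*3)) = 1/(-130 + (-4 - 3/2)) = 1/(-130 - 11/2) = 1/(-271/2) = -2/271 ≈ -0.0073801)
-7*(d + b) = -7*(-2/271 + 62) = -7*16800/271 = -117600/271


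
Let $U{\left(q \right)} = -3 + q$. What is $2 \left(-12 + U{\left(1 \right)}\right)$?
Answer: $-28$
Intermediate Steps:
$2 \left(-12 + U{\left(1 \right)}\right) = 2 \left(-12 + \left(-3 + 1\right)\right) = 2 \left(-12 - 2\right) = 2 \left(-14\right) = -28$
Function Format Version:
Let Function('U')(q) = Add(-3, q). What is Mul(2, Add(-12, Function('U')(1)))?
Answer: -28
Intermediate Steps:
Mul(2, Add(-12, Function('U')(1))) = Mul(2, Add(-12, Add(-3, 1))) = Mul(2, Add(-12, -2)) = Mul(2, -14) = -28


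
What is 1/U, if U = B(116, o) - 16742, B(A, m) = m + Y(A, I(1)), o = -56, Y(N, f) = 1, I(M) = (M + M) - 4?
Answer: -1/16797 ≈ -5.9534e-5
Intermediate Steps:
I(M) = -4 + 2*M (I(M) = 2*M - 4 = -4 + 2*M)
B(A, m) = 1 + m (B(A, m) = m + 1 = 1 + m)
U = -16797 (U = (1 - 56) - 16742 = -55 - 16742 = -16797)
1/U = 1/(-16797) = -1/16797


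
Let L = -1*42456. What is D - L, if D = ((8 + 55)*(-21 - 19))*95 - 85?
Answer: -197029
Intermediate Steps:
L = -42456
D = -239485 (D = (63*(-40))*95 - 85 = -2520*95 - 85 = -239400 - 85 = -239485)
D - L = -239485 - 1*(-42456) = -239485 + 42456 = -197029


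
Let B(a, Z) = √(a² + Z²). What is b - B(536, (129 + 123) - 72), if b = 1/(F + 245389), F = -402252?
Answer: -1/156863 - 4*√19981 ≈ -565.42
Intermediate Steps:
B(a, Z) = √(Z² + a²)
b = -1/156863 (b = 1/(-402252 + 245389) = 1/(-156863) = -1/156863 ≈ -6.3750e-6)
b - B(536, (129 + 123) - 72) = -1/156863 - √(((129 + 123) - 72)² + 536²) = -1/156863 - √((252 - 72)² + 287296) = -1/156863 - √(180² + 287296) = -1/156863 - √(32400 + 287296) = -1/156863 - √319696 = -1/156863 - 4*√19981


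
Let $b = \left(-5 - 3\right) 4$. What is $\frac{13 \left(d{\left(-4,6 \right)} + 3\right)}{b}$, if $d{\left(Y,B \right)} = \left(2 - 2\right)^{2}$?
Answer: $- \frac{39}{32} \approx -1.2188$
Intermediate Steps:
$d{\left(Y,B \right)} = 0$ ($d{\left(Y,B \right)} = 0^{2} = 0$)
$b = -32$ ($b = \left(-8\right) 4 = -32$)
$\frac{13 \left(d{\left(-4,6 \right)} + 3\right)}{b} = \frac{13 \left(0 + 3\right)}{-32} = 13 \cdot 3 \left(- \frac{1}{32}\right) = 39 \left(- \frac{1}{32}\right) = - \frac{39}{32}$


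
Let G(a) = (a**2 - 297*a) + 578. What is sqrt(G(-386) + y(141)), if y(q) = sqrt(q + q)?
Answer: sqrt(264216 + sqrt(282)) ≈ 514.04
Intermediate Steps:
y(q) = sqrt(2)*sqrt(q) (y(q) = sqrt(2*q) = sqrt(2)*sqrt(q))
G(a) = 578 + a**2 - 297*a
sqrt(G(-386) + y(141)) = sqrt((578 + (-386)**2 - 297*(-386)) + sqrt(2)*sqrt(141)) = sqrt((578 + 148996 + 114642) + sqrt(282)) = sqrt(264216 + sqrt(282))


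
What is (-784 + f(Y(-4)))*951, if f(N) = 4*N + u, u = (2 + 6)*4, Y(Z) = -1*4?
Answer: -730368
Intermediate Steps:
Y(Z) = -4
u = 32 (u = 8*4 = 32)
f(N) = 32 + 4*N (f(N) = 4*N + 32 = 32 + 4*N)
(-784 + f(Y(-4)))*951 = (-784 + (32 + 4*(-4)))*951 = (-784 + (32 - 16))*951 = (-784 + 16)*951 = -768*951 = -730368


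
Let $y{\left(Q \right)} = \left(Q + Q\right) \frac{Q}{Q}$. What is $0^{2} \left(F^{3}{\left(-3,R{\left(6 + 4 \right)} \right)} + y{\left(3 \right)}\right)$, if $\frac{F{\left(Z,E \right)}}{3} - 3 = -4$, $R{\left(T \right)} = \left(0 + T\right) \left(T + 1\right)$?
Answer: $0$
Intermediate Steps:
$R{\left(T \right)} = T \left(1 + T\right)$
$F{\left(Z,E \right)} = -3$ ($F{\left(Z,E \right)} = 9 + 3 \left(-4\right) = 9 - 12 = -3$)
$y{\left(Q \right)} = 2 Q$ ($y{\left(Q \right)} = 2 Q 1 = 2 Q$)
$0^{2} \left(F^{3}{\left(-3,R{\left(6 + 4 \right)} \right)} + y{\left(3 \right)}\right) = 0^{2} \left(\left(-3\right)^{3} + 2 \cdot 3\right) = 0 \left(-27 + 6\right) = 0 \left(-21\right) = 0$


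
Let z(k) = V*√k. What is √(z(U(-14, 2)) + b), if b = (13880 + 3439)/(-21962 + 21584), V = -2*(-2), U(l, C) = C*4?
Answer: √(-80822 + 14112*√2)/42 ≈ 5.874*I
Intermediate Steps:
U(l, C) = 4*C
V = 4
b = -5773/126 (b = 17319/(-378) = 17319*(-1/378) = -5773/126 ≈ -45.817)
z(k) = 4*√k
√(z(U(-14, 2)) + b) = √(4*√(4*2) - 5773/126) = √(4*√8 - 5773/126) = √(4*(2*√2) - 5773/126) = √(8*√2 - 5773/126) = √(-5773/126 + 8*√2)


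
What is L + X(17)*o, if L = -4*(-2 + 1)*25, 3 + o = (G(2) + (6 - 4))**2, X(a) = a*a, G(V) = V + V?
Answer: 9637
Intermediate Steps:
G(V) = 2*V
X(a) = a**2
o = 33 (o = -3 + (2*2 + (6 - 4))**2 = -3 + (4 + 2)**2 = -3 + 6**2 = -3 + 36 = 33)
L = 100 (L = -4*(-1)*25 = 4*25 = 100)
L + X(17)*o = 100 + 17**2*33 = 100 + 289*33 = 100 + 9537 = 9637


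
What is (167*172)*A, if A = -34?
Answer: -976616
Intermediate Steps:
(167*172)*A = (167*172)*(-34) = 28724*(-34) = -976616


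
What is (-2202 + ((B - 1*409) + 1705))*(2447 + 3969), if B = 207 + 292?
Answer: -2611312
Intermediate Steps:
B = 499
(-2202 + ((B - 1*409) + 1705))*(2447 + 3969) = (-2202 + ((499 - 1*409) + 1705))*(2447 + 3969) = (-2202 + ((499 - 409) + 1705))*6416 = (-2202 + (90 + 1705))*6416 = (-2202 + 1795)*6416 = -407*6416 = -2611312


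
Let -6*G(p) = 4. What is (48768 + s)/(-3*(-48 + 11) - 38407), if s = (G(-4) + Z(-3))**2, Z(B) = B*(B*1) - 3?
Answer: -54896/43083 ≈ -1.2742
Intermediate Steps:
G(p) = -2/3 (G(p) = -1/6*4 = -2/3)
Z(B) = -3 + B**2 (Z(B) = B*B - 3 = B**2 - 3 = -3 + B**2)
s = 256/9 (s = (-2/3 + (-3 + (-3)**2))**2 = (-2/3 + (-3 + 9))**2 = (-2/3 + 6)**2 = (16/3)**2 = 256/9 ≈ 28.444)
(48768 + s)/(-3*(-48 + 11) - 38407) = (48768 + 256/9)/(-3*(-48 + 11) - 38407) = 439168/(9*(-3*(-37) - 38407)) = 439168/(9*(111 - 38407)) = (439168/9)/(-38296) = (439168/9)*(-1/38296) = -54896/43083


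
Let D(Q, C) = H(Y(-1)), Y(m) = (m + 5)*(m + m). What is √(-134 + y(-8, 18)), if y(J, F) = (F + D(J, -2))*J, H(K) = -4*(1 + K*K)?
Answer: √1802 ≈ 42.450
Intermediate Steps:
Y(m) = 2*m*(5 + m) (Y(m) = (5 + m)*(2*m) = 2*m*(5 + m))
H(K) = -4 - 4*K² (H(K) = -4*(1 + K²) = -4 - 4*K²)
D(Q, C) = -260 (D(Q, C) = -4 - 4*4*(5 - 1)² = -4 - 4*(2*(-1)*4)² = -4 - 4*(-8)² = -4 - 4*64 = -4 - 256 = -260)
y(J, F) = J*(-260 + F) (y(J, F) = (F - 260)*J = (-260 + F)*J = J*(-260 + F))
√(-134 + y(-8, 18)) = √(-134 - 8*(-260 + 18)) = √(-134 - 8*(-242)) = √(-134 + 1936) = √1802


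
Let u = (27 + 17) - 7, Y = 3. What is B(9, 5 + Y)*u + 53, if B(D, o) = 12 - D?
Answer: 164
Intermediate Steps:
u = 37 (u = 44 - 7 = 37)
B(9, 5 + Y)*u + 53 = (12 - 1*9)*37 + 53 = (12 - 9)*37 + 53 = 3*37 + 53 = 111 + 53 = 164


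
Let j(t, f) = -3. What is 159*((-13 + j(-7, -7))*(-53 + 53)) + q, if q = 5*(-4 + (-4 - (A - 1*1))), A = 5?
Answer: -60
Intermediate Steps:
q = -60 (q = 5*(-4 + (-4 - (5 - 1*1))) = 5*(-4 + (-4 - (5 - 1))) = 5*(-4 + (-4 - 1*4)) = 5*(-4 + (-4 - 4)) = 5*(-4 - 8) = 5*(-12) = -60)
159*((-13 + j(-7, -7))*(-53 + 53)) + q = 159*((-13 - 3)*(-53 + 53)) - 60 = 159*(-16*0) - 60 = 159*0 - 60 = 0 - 60 = -60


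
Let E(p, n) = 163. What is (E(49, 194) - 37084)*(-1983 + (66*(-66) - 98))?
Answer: 237660477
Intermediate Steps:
(E(49, 194) - 37084)*(-1983 + (66*(-66) - 98)) = (163 - 37084)*(-1983 + (66*(-66) - 98)) = -36921*(-1983 + (-4356 - 98)) = -36921*(-1983 - 4454) = -36921*(-6437) = 237660477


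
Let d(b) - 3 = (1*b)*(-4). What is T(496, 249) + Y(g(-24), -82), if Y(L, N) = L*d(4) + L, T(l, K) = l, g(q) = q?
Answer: 784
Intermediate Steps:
d(b) = 3 - 4*b (d(b) = 3 + (1*b)*(-4) = 3 + b*(-4) = 3 - 4*b)
Y(L, N) = -12*L (Y(L, N) = L*(3 - 4*4) + L = L*(3 - 16) + L = L*(-13) + L = -13*L + L = -12*L)
T(496, 249) + Y(g(-24), -82) = 496 - 12*(-24) = 496 + 288 = 784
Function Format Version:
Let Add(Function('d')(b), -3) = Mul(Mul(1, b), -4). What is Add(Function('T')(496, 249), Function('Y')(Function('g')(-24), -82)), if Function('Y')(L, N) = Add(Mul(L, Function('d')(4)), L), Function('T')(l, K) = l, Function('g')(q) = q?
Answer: 784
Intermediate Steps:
Function('d')(b) = Add(3, Mul(-4, b)) (Function('d')(b) = Add(3, Mul(Mul(1, b), -4)) = Add(3, Mul(b, -4)) = Add(3, Mul(-4, b)))
Function('Y')(L, N) = Mul(-12, L) (Function('Y')(L, N) = Add(Mul(L, Add(3, Mul(-4, 4))), L) = Add(Mul(L, Add(3, -16)), L) = Add(Mul(L, -13), L) = Add(Mul(-13, L), L) = Mul(-12, L))
Add(Function('T')(496, 249), Function('Y')(Function('g')(-24), -82)) = Add(496, Mul(-12, -24)) = Add(496, 288) = 784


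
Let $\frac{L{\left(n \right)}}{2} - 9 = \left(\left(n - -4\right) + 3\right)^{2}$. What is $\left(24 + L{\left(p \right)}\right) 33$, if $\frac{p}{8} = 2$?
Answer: $36300$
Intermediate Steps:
$p = 16$ ($p = 8 \cdot 2 = 16$)
$L{\left(n \right)} = 18 + 2 \left(7 + n\right)^{2}$ ($L{\left(n \right)} = 18 + 2 \left(\left(n - -4\right) + 3\right)^{2} = 18 + 2 \left(\left(n + 4\right) + 3\right)^{2} = 18 + 2 \left(\left(4 + n\right) + 3\right)^{2} = 18 + 2 \left(7 + n\right)^{2}$)
$\left(24 + L{\left(p \right)}\right) 33 = \left(24 + \left(18 + 2 \left(7 + 16\right)^{2}\right)\right) 33 = \left(24 + \left(18 + 2 \cdot 23^{2}\right)\right) 33 = \left(24 + \left(18 + 2 \cdot 529\right)\right) 33 = \left(24 + \left(18 + 1058\right)\right) 33 = \left(24 + 1076\right) 33 = 1100 \cdot 33 = 36300$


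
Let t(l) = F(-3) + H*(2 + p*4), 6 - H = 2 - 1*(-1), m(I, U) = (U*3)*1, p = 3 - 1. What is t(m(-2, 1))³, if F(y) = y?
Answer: 19683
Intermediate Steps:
p = 2
m(I, U) = 3*U (m(I, U) = (3*U)*1 = 3*U)
H = 3 (H = 6 - (2 - 1*(-1)) = 6 - (2 + 1) = 6 - 1*3 = 6 - 3 = 3)
t(l) = 27 (t(l) = -3 + 3*(2 + 2*4) = -3 + 3*(2 + 8) = -3 + 3*10 = -3 + 30 = 27)
t(m(-2, 1))³ = 27³ = 19683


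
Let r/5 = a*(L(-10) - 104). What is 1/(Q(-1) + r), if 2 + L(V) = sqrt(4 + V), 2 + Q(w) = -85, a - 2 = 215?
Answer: -115097/13254382759 - 1085*I*sqrt(6)/13254382759 ≈ -8.6837e-6 - 2.0051e-7*I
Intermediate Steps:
a = 217 (a = 2 + 215 = 217)
Q(w) = -87 (Q(w) = -2 - 85 = -87)
L(V) = -2 + sqrt(4 + V)
r = -115010 + 1085*I*sqrt(6) (r = 5*(217*((-2 + sqrt(4 - 10)) - 104)) = 5*(217*((-2 + sqrt(-6)) - 104)) = 5*(217*((-2 + I*sqrt(6)) - 104)) = 5*(217*(-106 + I*sqrt(6))) = 5*(-23002 + 217*I*sqrt(6)) = -115010 + 1085*I*sqrt(6) ≈ -1.1501e+5 + 2657.7*I)
1/(Q(-1) + r) = 1/(-87 + (-115010 + 1085*I*sqrt(6))) = 1/(-115097 + 1085*I*sqrt(6))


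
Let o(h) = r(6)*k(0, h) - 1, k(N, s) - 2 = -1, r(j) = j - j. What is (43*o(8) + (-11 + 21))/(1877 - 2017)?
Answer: 33/140 ≈ 0.23571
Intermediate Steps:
r(j) = 0
k(N, s) = 1 (k(N, s) = 2 - 1 = 1)
o(h) = -1 (o(h) = 0*1 - 1 = 0 - 1 = -1)
(43*o(8) + (-11 + 21))/(1877 - 2017) = (43*(-1) + (-11 + 21))/(1877 - 2017) = (-43 + 10)/(-140) = -33*(-1/140) = 33/140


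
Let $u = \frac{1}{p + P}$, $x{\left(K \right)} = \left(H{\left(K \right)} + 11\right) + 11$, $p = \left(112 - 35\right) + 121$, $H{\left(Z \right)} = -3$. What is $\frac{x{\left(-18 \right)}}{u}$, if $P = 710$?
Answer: $17252$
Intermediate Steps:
$p = 198$ ($p = 77 + 121 = 198$)
$x{\left(K \right)} = 19$ ($x{\left(K \right)} = \left(-3 + 11\right) + 11 = 8 + 11 = 19$)
$u = \frac{1}{908}$ ($u = \frac{1}{198 + 710} = \frac{1}{908} \approx 0.0011013$)
$\frac{x{\left(-18 \right)}}{u} = 19 \frac{1}{\frac{1}{908}} = 19 \cdot 908 = 17252$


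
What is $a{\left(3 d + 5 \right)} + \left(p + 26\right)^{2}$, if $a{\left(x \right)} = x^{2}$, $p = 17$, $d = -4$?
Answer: $1898$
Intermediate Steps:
$a{\left(3 d + 5 \right)} + \left(p + 26\right)^{2} = \left(3 \left(-4\right) + 5\right)^{2} + \left(17 + 26\right)^{2} = \left(-12 + 5\right)^{2} + 43^{2} = \left(-7\right)^{2} + 1849 = 49 + 1849 = 1898$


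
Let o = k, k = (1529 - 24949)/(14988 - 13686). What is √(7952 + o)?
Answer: √3362442342/651 ≈ 89.073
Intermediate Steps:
k = -11710/651 (k = -23420/1302 = -23420*1/1302 = -11710/651 ≈ -17.988)
o = -11710/651 ≈ -17.988
√(7952 + o) = √(7952 - 11710/651) = √(5165042/651) = √3362442342/651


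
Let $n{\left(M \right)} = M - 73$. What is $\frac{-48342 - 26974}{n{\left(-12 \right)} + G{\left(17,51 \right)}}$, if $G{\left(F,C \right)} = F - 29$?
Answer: $\frac{75316}{97} \approx 776.45$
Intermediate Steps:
$G{\left(F,C \right)} = -29 + F$ ($G{\left(F,C \right)} = F - 29 = -29 + F$)
$n{\left(M \right)} = -73 + M$
$\frac{-48342 - 26974}{n{\left(-12 \right)} + G{\left(17,51 \right)}} = \frac{-48342 - 26974}{\left(-73 - 12\right) + \left(-29 + 17\right)} = - \frac{75316}{-85 - 12} = - \frac{75316}{-97} = \left(-75316\right) \left(- \frac{1}{97}\right) = \frac{75316}{97}$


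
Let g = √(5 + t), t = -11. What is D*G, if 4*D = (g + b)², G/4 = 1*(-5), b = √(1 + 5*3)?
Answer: -50 - 40*I*√6 ≈ -50.0 - 97.98*I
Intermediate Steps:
b = 4 (b = √(1 + 15) = √16 = 4)
g = I*√6 (g = √(5 - 11) = √(-6) = I*√6 ≈ 2.4495*I)
G = -20 (G = 4*(1*(-5)) = 4*(-5) = -20)
D = (4 + I*√6)²/4 (D = (I*√6 + 4)²/4 = (4 + I*√6)²/4 ≈ 2.5 + 4.899*I)
D*G = ((4 + I*√6)²/4)*(-20) = -5*(4 + I*√6)²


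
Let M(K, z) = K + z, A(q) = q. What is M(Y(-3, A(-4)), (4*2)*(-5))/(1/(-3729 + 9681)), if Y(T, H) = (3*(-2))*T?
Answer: -130944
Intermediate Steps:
Y(T, H) = -6*T
M(Y(-3, A(-4)), (4*2)*(-5))/(1/(-3729 + 9681)) = (-6*(-3) + (4*2)*(-5))/(1/(-3729 + 9681)) = (18 + 8*(-5))/(1/5952) = (18 - 40)/(1/5952) = -22*5952 = -130944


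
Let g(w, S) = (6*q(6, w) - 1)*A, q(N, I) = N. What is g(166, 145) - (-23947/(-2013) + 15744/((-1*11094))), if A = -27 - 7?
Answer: -406201811/338367 ≈ -1200.5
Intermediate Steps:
A = -34
g(w, S) = -1190 (g(w, S) = (6*6 - 1)*(-34) = (36 - 1)*(-34) = 35*(-34) = -1190)
g(166, 145) - (-23947/(-2013) + 15744/((-1*11094))) = -1190 - (-23947/(-2013) + 15744/((-1*11094))) = -1190 - (-23947*(-1/2013) + 15744/(-11094)) = -1190 - (2177/183 + 15744*(-1/11094)) = -1190 - (2177/183 - 2624/1849) = -1190 - 1*3545081/338367 = -1190 - 3545081/338367 = -406201811/338367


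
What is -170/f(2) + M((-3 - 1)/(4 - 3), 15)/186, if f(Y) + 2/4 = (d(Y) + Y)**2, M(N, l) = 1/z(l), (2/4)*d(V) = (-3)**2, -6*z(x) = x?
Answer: -9347/21855 ≈ -0.42768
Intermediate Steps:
z(x) = -x/6
d(V) = 18 (d(V) = 2*(-3)**2 = 2*9 = 18)
M(N, l) = -6/l (M(N, l) = 1/(-l/6) = -6/l)
f(Y) = -1/2 + (18 + Y)**2
-170/f(2) + M((-3 - 1)/(4 - 3), 15)/186 = -170/(-1/2 + (18 + 2)**2) - 6/15/186 = -170/(-1/2 + 20**2) - 6*1/15*(1/186) = -170/(-1/2 + 400) - 2/5*1/186 = -170/799/2 - 1/465 = -170*2/799 - 1/465 = -20/47 - 1/465 = -9347/21855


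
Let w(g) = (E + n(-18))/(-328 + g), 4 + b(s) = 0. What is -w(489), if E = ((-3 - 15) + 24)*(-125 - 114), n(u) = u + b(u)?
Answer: 208/23 ≈ 9.0435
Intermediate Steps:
b(s) = -4 (b(s) = -4 + 0 = -4)
n(u) = -4 + u (n(u) = u - 4 = -4 + u)
E = -1434 (E = (-18 + 24)*(-239) = 6*(-239) = -1434)
w(g) = -1456/(-328 + g) (w(g) = (-1434 + (-4 - 18))/(-328 + g) = (-1434 - 22)/(-328 + g) = -1456/(-328 + g))
-w(489) = -(-1456)/(-328 + 489) = -(-1456)/161 = -1*(-208/23) = 208/23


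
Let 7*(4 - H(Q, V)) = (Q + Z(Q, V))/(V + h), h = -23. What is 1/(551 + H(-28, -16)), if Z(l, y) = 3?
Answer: 273/151490 ≈ 0.0018021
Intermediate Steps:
H(Q, V) = 4 - (3 + Q)/(7*(-23 + V)) (H(Q, V) = 4 - (Q + 3)/(7*(V - 23)) = 4 - (3 + Q)/(7*(-23 + V)))
1/(551 + H(-28, -16)) = 1/(551 + (-647 - 1*(-28) + 28*(-16))/(7*(-23 - 16))) = 1/(551 + (⅐)*(-647 + 28 - 448)/(-39)) = 1/(551 + (⅐)*(-1/39)*(-1067)) = 1/(551 + 1067/273) = 1/(151490/273) = 273/151490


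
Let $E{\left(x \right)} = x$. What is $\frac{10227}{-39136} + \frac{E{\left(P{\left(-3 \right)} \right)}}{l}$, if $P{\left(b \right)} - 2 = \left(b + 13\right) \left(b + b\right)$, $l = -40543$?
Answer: $- \frac{412363373}{1586690848} \approx -0.25989$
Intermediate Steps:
$P{\left(b \right)} = 2 + 2 b \left(13 + b\right)$ ($P{\left(b \right)} = 2 + \left(b + 13\right) \left(b + b\right) = 2 + \left(13 + b\right) 2 b = 2 + 2 b \left(13 + b\right)$)
$\frac{10227}{-39136} + \frac{E{\left(P{\left(-3 \right)} \right)}}{l} = \frac{10227}{-39136} + \frac{2 + 2 \left(-3\right)^{2} + 26 \left(-3\right)}{-40543} = 10227 \left(- \frac{1}{39136}\right) + \left(2 + 2 \cdot 9 - 78\right) \left(- \frac{1}{40543}\right) = - \frac{10227}{39136} + \left(2 + 18 - 78\right) \left(- \frac{1}{40543}\right) = - \frac{10227}{39136} - - \frac{58}{40543} = - \frac{10227}{39136} + \frac{58}{40543} = - \frac{412363373}{1586690848}$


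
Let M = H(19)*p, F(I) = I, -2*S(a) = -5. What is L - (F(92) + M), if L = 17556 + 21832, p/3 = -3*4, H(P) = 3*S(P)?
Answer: 39566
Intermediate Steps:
S(a) = 5/2 (S(a) = -½*(-5) = 5/2)
H(P) = 15/2 (H(P) = 3*(5/2) = 15/2)
p = -36 (p = 3*(-3*4) = 3*(-12) = -36)
M = -270 (M = (15/2)*(-36) = -270)
L = 39388
L - (F(92) + M) = 39388 - (92 - 270) = 39388 - 1*(-178) = 39388 + 178 = 39566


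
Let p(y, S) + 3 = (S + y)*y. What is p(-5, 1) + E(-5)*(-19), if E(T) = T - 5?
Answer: 207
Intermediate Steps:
E(T) = -5 + T
p(y, S) = -3 + y*(S + y) (p(y, S) = -3 + (S + y)*y = -3 + y*(S + y))
p(-5, 1) + E(-5)*(-19) = (-3 + (-5)² + 1*(-5)) + (-5 - 5)*(-19) = (-3 + 25 - 5) - 10*(-19) = 17 + 190 = 207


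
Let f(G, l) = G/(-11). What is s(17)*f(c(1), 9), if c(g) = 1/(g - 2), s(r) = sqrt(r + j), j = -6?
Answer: sqrt(11)/11 ≈ 0.30151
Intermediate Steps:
s(r) = sqrt(-6 + r) (s(r) = sqrt(r - 6) = sqrt(-6 + r))
c(g) = 1/(-2 + g)
f(G, l) = -G/11 (f(G, l) = G*(-1/11) = -G/11)
s(17)*f(c(1), 9) = sqrt(-6 + 17)*(-1/(11*(-2 + 1))) = sqrt(11)*(-1/11/(-1)) = sqrt(11)*(-1/11*(-1)) = sqrt(11)*(1/11) = sqrt(11)/11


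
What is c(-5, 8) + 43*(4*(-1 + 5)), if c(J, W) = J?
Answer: 683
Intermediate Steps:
c(-5, 8) + 43*(4*(-1 + 5)) = -5 + 43*(4*(-1 + 5)) = -5 + 43*(4*4) = -5 + 43*16 = -5 + 688 = 683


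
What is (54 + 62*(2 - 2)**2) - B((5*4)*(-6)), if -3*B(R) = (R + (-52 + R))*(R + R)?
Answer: 23414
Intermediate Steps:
B(R) = -2*R*(-52 + 2*R)/3 (B(R) = -(R + (-52 + R))*(R + R)/3 = -(-52 + 2*R)*2*R/3 = -2*R*(-52 + 2*R)/3)
(54 + 62*(2 - 2)**2) - B((5*4)*(-6)) = (54 + 62*(2 - 2)**2) - 4*(5*4)*(-6)*(26 - 5*4*(-6))/3 = (54 + 62*0**2) - 4*20*(-6)*(26 - 20*(-6))/3 = (54 + 62*0) - 4*(-120)*(26 - 1*(-120))/3 = (54 + 0) - 4*(-120)*(26 + 120)/3 = 54 - 4*(-120)*146/3 = 54 - 1*(-23360) = 54 + 23360 = 23414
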